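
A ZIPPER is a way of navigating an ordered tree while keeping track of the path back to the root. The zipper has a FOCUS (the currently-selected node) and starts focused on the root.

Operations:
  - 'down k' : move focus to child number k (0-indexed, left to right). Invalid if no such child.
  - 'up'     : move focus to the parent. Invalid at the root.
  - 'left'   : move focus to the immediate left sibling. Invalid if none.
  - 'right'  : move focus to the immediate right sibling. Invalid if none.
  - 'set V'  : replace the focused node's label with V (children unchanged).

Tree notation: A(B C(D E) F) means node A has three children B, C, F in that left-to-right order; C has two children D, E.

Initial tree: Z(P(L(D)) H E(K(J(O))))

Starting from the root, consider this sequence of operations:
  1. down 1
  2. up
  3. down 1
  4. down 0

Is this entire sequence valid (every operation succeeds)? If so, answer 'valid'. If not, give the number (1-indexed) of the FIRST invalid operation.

Step 1 (down 1): focus=H path=1 depth=1 children=[] left=['P'] right=['E'] parent=Z
Step 2 (up): focus=Z path=root depth=0 children=['P', 'H', 'E'] (at root)
Step 3 (down 1): focus=H path=1 depth=1 children=[] left=['P'] right=['E'] parent=Z
Step 4 (down 0): INVALID

Answer: 4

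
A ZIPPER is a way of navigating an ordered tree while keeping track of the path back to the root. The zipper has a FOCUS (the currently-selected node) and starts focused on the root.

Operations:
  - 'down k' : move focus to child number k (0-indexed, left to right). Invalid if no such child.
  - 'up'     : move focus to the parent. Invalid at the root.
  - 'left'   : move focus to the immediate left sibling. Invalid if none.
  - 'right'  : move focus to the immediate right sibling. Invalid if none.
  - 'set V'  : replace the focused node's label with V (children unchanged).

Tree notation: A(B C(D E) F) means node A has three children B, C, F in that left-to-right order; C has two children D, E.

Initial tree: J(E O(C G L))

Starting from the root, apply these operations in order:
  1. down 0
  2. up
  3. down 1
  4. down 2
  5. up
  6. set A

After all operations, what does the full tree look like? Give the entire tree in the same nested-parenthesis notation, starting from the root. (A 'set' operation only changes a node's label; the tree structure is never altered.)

Step 1 (down 0): focus=E path=0 depth=1 children=[] left=[] right=['O'] parent=J
Step 2 (up): focus=J path=root depth=0 children=['E', 'O'] (at root)
Step 3 (down 1): focus=O path=1 depth=1 children=['C', 'G', 'L'] left=['E'] right=[] parent=J
Step 4 (down 2): focus=L path=1/2 depth=2 children=[] left=['C', 'G'] right=[] parent=O
Step 5 (up): focus=O path=1 depth=1 children=['C', 'G', 'L'] left=['E'] right=[] parent=J
Step 6 (set A): focus=A path=1 depth=1 children=['C', 'G', 'L'] left=['E'] right=[] parent=J

Answer: J(E A(C G L))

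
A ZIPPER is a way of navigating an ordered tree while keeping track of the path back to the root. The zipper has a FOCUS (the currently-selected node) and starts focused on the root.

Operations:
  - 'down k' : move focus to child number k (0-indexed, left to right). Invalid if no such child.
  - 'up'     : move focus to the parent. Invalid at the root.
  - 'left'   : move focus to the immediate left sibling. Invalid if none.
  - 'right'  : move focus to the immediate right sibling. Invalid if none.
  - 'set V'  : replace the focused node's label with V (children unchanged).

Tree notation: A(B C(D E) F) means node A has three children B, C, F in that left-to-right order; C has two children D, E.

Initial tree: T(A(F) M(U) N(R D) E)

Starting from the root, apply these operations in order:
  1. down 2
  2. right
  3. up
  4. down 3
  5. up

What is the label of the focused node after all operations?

Step 1 (down 2): focus=N path=2 depth=1 children=['R', 'D'] left=['A', 'M'] right=['E'] parent=T
Step 2 (right): focus=E path=3 depth=1 children=[] left=['A', 'M', 'N'] right=[] parent=T
Step 3 (up): focus=T path=root depth=0 children=['A', 'M', 'N', 'E'] (at root)
Step 4 (down 3): focus=E path=3 depth=1 children=[] left=['A', 'M', 'N'] right=[] parent=T
Step 5 (up): focus=T path=root depth=0 children=['A', 'M', 'N', 'E'] (at root)

Answer: T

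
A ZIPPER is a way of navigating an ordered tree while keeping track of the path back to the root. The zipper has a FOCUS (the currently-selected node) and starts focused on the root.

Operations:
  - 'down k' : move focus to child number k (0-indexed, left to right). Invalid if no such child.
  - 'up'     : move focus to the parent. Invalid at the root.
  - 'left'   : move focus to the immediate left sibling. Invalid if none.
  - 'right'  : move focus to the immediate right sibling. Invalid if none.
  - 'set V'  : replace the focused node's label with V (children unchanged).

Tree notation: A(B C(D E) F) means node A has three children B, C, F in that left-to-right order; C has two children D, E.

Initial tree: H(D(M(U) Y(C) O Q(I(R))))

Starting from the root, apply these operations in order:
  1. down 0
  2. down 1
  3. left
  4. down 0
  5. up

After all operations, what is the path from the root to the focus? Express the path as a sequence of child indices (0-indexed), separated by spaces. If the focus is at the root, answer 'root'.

Answer: 0 0

Derivation:
Step 1 (down 0): focus=D path=0 depth=1 children=['M', 'Y', 'O', 'Q'] left=[] right=[] parent=H
Step 2 (down 1): focus=Y path=0/1 depth=2 children=['C'] left=['M'] right=['O', 'Q'] parent=D
Step 3 (left): focus=M path=0/0 depth=2 children=['U'] left=[] right=['Y', 'O', 'Q'] parent=D
Step 4 (down 0): focus=U path=0/0/0 depth=3 children=[] left=[] right=[] parent=M
Step 5 (up): focus=M path=0/0 depth=2 children=['U'] left=[] right=['Y', 'O', 'Q'] parent=D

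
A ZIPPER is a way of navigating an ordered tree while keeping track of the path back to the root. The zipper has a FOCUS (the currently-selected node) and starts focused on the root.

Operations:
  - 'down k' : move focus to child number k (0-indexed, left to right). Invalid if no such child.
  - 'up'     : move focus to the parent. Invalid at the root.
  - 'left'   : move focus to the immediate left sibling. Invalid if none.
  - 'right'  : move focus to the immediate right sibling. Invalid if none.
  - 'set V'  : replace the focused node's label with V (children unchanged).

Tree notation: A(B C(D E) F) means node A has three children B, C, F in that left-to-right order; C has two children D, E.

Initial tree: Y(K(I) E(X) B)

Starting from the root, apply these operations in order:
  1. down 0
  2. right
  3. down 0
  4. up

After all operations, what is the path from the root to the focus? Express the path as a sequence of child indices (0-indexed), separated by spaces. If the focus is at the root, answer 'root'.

Answer: 1

Derivation:
Step 1 (down 0): focus=K path=0 depth=1 children=['I'] left=[] right=['E', 'B'] parent=Y
Step 2 (right): focus=E path=1 depth=1 children=['X'] left=['K'] right=['B'] parent=Y
Step 3 (down 0): focus=X path=1/0 depth=2 children=[] left=[] right=[] parent=E
Step 4 (up): focus=E path=1 depth=1 children=['X'] left=['K'] right=['B'] parent=Y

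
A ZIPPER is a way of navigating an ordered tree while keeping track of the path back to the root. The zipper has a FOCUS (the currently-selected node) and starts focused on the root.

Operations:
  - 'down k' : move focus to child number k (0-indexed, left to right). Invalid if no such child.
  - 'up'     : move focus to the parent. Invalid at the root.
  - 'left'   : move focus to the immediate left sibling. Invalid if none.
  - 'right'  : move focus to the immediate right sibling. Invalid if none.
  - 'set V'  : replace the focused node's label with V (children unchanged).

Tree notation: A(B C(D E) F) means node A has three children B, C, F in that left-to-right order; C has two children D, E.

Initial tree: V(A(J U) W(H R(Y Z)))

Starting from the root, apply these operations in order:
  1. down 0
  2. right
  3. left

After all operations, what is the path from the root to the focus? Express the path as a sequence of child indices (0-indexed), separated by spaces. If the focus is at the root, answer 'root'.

Answer: 0

Derivation:
Step 1 (down 0): focus=A path=0 depth=1 children=['J', 'U'] left=[] right=['W'] parent=V
Step 2 (right): focus=W path=1 depth=1 children=['H', 'R'] left=['A'] right=[] parent=V
Step 3 (left): focus=A path=0 depth=1 children=['J', 'U'] left=[] right=['W'] parent=V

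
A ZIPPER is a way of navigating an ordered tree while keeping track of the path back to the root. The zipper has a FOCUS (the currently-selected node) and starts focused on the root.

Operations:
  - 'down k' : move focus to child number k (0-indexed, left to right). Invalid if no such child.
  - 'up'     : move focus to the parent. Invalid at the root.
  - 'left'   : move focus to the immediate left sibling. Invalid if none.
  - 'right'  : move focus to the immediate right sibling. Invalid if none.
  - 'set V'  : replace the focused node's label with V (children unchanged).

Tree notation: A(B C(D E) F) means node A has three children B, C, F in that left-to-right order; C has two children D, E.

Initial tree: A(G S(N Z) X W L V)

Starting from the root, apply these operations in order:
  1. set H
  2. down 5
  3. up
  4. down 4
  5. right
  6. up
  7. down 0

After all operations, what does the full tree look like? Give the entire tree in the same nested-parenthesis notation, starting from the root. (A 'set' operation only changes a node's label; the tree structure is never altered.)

Step 1 (set H): focus=H path=root depth=0 children=['G', 'S', 'X', 'W', 'L', 'V'] (at root)
Step 2 (down 5): focus=V path=5 depth=1 children=[] left=['G', 'S', 'X', 'W', 'L'] right=[] parent=H
Step 3 (up): focus=H path=root depth=0 children=['G', 'S', 'X', 'W', 'L', 'V'] (at root)
Step 4 (down 4): focus=L path=4 depth=1 children=[] left=['G', 'S', 'X', 'W'] right=['V'] parent=H
Step 5 (right): focus=V path=5 depth=1 children=[] left=['G', 'S', 'X', 'W', 'L'] right=[] parent=H
Step 6 (up): focus=H path=root depth=0 children=['G', 'S', 'X', 'W', 'L', 'V'] (at root)
Step 7 (down 0): focus=G path=0 depth=1 children=[] left=[] right=['S', 'X', 'W', 'L', 'V'] parent=H

Answer: H(G S(N Z) X W L V)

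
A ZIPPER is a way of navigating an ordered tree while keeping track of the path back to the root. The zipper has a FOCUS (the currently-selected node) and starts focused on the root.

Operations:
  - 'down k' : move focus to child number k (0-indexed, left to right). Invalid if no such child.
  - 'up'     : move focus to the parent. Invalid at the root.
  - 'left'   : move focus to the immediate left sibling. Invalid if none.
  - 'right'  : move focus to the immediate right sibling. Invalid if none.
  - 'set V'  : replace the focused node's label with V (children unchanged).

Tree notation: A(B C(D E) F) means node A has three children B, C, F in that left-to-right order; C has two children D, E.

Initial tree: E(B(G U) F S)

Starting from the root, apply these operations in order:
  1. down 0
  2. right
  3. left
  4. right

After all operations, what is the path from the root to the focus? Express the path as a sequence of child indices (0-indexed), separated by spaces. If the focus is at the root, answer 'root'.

Step 1 (down 0): focus=B path=0 depth=1 children=['G', 'U'] left=[] right=['F', 'S'] parent=E
Step 2 (right): focus=F path=1 depth=1 children=[] left=['B'] right=['S'] parent=E
Step 3 (left): focus=B path=0 depth=1 children=['G', 'U'] left=[] right=['F', 'S'] parent=E
Step 4 (right): focus=F path=1 depth=1 children=[] left=['B'] right=['S'] parent=E

Answer: 1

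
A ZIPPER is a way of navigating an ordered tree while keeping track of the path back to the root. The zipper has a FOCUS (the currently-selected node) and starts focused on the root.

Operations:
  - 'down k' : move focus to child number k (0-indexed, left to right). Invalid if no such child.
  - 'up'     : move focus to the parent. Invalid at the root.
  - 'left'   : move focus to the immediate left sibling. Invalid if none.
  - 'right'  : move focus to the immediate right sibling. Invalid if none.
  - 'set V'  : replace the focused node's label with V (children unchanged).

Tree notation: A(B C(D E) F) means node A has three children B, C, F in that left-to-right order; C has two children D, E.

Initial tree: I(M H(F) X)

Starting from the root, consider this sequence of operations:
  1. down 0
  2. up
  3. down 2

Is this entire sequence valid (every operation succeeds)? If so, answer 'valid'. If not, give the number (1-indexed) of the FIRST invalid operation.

Step 1 (down 0): focus=M path=0 depth=1 children=[] left=[] right=['H', 'X'] parent=I
Step 2 (up): focus=I path=root depth=0 children=['M', 'H', 'X'] (at root)
Step 3 (down 2): focus=X path=2 depth=1 children=[] left=['M', 'H'] right=[] parent=I

Answer: valid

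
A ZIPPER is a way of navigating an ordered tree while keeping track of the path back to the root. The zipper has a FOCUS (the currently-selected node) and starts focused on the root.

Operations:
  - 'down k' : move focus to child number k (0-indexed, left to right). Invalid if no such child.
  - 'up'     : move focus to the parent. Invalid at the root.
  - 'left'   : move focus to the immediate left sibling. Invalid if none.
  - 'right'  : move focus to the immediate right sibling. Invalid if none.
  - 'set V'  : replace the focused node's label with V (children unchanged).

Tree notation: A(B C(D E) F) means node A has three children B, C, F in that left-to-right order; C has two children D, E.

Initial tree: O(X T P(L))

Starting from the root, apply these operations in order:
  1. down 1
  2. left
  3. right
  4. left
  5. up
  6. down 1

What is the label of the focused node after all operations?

Answer: T

Derivation:
Step 1 (down 1): focus=T path=1 depth=1 children=[] left=['X'] right=['P'] parent=O
Step 2 (left): focus=X path=0 depth=1 children=[] left=[] right=['T', 'P'] parent=O
Step 3 (right): focus=T path=1 depth=1 children=[] left=['X'] right=['P'] parent=O
Step 4 (left): focus=X path=0 depth=1 children=[] left=[] right=['T', 'P'] parent=O
Step 5 (up): focus=O path=root depth=0 children=['X', 'T', 'P'] (at root)
Step 6 (down 1): focus=T path=1 depth=1 children=[] left=['X'] right=['P'] parent=O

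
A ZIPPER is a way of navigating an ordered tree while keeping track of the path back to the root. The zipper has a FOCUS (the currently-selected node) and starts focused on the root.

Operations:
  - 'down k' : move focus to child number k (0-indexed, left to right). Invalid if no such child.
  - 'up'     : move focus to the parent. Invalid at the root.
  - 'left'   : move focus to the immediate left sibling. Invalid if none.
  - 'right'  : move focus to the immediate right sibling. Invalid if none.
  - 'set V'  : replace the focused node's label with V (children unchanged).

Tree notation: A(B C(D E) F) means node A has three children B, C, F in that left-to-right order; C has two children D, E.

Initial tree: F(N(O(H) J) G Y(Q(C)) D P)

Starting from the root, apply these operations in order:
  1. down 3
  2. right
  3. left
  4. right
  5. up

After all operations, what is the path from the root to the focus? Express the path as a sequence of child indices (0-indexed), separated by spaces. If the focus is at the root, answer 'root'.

Step 1 (down 3): focus=D path=3 depth=1 children=[] left=['N', 'G', 'Y'] right=['P'] parent=F
Step 2 (right): focus=P path=4 depth=1 children=[] left=['N', 'G', 'Y', 'D'] right=[] parent=F
Step 3 (left): focus=D path=3 depth=1 children=[] left=['N', 'G', 'Y'] right=['P'] parent=F
Step 4 (right): focus=P path=4 depth=1 children=[] left=['N', 'G', 'Y', 'D'] right=[] parent=F
Step 5 (up): focus=F path=root depth=0 children=['N', 'G', 'Y', 'D', 'P'] (at root)

Answer: root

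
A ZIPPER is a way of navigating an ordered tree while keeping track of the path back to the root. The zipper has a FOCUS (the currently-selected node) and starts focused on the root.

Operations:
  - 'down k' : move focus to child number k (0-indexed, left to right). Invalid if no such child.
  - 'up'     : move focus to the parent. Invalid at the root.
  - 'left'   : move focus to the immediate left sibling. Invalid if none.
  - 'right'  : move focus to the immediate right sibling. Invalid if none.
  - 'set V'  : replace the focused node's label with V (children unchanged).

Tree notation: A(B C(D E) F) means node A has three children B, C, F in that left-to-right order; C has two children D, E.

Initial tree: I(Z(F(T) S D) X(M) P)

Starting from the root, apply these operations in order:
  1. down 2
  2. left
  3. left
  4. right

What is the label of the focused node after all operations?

Answer: X

Derivation:
Step 1 (down 2): focus=P path=2 depth=1 children=[] left=['Z', 'X'] right=[] parent=I
Step 2 (left): focus=X path=1 depth=1 children=['M'] left=['Z'] right=['P'] parent=I
Step 3 (left): focus=Z path=0 depth=1 children=['F', 'S', 'D'] left=[] right=['X', 'P'] parent=I
Step 4 (right): focus=X path=1 depth=1 children=['M'] left=['Z'] right=['P'] parent=I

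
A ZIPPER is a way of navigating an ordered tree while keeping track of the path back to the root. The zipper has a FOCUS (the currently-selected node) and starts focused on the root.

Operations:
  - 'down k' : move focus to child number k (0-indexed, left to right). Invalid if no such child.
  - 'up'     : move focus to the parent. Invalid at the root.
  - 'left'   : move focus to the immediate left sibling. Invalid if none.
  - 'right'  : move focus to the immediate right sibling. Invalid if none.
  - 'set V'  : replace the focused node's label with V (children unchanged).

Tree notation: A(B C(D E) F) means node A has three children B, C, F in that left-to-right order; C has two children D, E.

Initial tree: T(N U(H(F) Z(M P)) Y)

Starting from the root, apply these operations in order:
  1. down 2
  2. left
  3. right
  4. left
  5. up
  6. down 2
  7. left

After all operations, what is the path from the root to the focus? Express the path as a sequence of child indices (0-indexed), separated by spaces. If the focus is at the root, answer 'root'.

Step 1 (down 2): focus=Y path=2 depth=1 children=[] left=['N', 'U'] right=[] parent=T
Step 2 (left): focus=U path=1 depth=1 children=['H', 'Z'] left=['N'] right=['Y'] parent=T
Step 3 (right): focus=Y path=2 depth=1 children=[] left=['N', 'U'] right=[] parent=T
Step 4 (left): focus=U path=1 depth=1 children=['H', 'Z'] left=['N'] right=['Y'] parent=T
Step 5 (up): focus=T path=root depth=0 children=['N', 'U', 'Y'] (at root)
Step 6 (down 2): focus=Y path=2 depth=1 children=[] left=['N', 'U'] right=[] parent=T
Step 7 (left): focus=U path=1 depth=1 children=['H', 'Z'] left=['N'] right=['Y'] parent=T

Answer: 1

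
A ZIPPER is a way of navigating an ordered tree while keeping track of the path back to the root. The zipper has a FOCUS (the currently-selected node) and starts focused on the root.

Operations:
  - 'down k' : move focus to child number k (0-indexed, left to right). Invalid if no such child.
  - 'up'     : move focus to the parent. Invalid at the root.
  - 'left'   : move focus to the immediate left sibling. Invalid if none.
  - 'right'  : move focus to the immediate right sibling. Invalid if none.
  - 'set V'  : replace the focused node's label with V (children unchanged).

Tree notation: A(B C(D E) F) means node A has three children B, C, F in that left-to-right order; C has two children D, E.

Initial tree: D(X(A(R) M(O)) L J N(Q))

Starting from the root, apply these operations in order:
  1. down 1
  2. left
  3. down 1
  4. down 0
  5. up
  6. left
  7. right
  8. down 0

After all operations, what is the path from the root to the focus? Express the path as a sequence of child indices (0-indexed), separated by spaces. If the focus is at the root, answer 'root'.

Step 1 (down 1): focus=L path=1 depth=1 children=[] left=['X'] right=['J', 'N'] parent=D
Step 2 (left): focus=X path=0 depth=1 children=['A', 'M'] left=[] right=['L', 'J', 'N'] parent=D
Step 3 (down 1): focus=M path=0/1 depth=2 children=['O'] left=['A'] right=[] parent=X
Step 4 (down 0): focus=O path=0/1/0 depth=3 children=[] left=[] right=[] parent=M
Step 5 (up): focus=M path=0/1 depth=2 children=['O'] left=['A'] right=[] parent=X
Step 6 (left): focus=A path=0/0 depth=2 children=['R'] left=[] right=['M'] parent=X
Step 7 (right): focus=M path=0/1 depth=2 children=['O'] left=['A'] right=[] parent=X
Step 8 (down 0): focus=O path=0/1/0 depth=3 children=[] left=[] right=[] parent=M

Answer: 0 1 0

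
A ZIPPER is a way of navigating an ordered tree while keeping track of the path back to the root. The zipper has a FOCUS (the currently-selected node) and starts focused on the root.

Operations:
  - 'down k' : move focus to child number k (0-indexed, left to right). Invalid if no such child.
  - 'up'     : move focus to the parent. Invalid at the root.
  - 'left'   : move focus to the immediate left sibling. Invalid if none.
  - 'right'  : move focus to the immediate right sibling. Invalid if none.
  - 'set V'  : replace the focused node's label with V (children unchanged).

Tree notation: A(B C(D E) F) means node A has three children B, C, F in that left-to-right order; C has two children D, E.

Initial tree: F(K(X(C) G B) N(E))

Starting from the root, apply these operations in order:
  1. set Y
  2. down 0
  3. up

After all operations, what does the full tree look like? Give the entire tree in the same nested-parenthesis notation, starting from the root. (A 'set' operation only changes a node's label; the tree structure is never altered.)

Step 1 (set Y): focus=Y path=root depth=0 children=['K', 'N'] (at root)
Step 2 (down 0): focus=K path=0 depth=1 children=['X', 'G', 'B'] left=[] right=['N'] parent=Y
Step 3 (up): focus=Y path=root depth=0 children=['K', 'N'] (at root)

Answer: Y(K(X(C) G B) N(E))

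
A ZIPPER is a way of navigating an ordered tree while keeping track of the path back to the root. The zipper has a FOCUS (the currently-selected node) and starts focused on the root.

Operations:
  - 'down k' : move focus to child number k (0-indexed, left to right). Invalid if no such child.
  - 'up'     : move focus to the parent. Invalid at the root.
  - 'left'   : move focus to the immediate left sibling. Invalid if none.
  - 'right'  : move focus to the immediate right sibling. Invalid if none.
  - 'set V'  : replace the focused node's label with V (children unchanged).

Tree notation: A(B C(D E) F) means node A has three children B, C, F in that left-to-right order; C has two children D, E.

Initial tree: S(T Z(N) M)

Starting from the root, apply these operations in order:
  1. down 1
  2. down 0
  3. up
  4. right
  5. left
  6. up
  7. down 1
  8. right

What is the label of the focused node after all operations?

Step 1 (down 1): focus=Z path=1 depth=1 children=['N'] left=['T'] right=['M'] parent=S
Step 2 (down 0): focus=N path=1/0 depth=2 children=[] left=[] right=[] parent=Z
Step 3 (up): focus=Z path=1 depth=1 children=['N'] left=['T'] right=['M'] parent=S
Step 4 (right): focus=M path=2 depth=1 children=[] left=['T', 'Z'] right=[] parent=S
Step 5 (left): focus=Z path=1 depth=1 children=['N'] left=['T'] right=['M'] parent=S
Step 6 (up): focus=S path=root depth=0 children=['T', 'Z', 'M'] (at root)
Step 7 (down 1): focus=Z path=1 depth=1 children=['N'] left=['T'] right=['M'] parent=S
Step 8 (right): focus=M path=2 depth=1 children=[] left=['T', 'Z'] right=[] parent=S

Answer: M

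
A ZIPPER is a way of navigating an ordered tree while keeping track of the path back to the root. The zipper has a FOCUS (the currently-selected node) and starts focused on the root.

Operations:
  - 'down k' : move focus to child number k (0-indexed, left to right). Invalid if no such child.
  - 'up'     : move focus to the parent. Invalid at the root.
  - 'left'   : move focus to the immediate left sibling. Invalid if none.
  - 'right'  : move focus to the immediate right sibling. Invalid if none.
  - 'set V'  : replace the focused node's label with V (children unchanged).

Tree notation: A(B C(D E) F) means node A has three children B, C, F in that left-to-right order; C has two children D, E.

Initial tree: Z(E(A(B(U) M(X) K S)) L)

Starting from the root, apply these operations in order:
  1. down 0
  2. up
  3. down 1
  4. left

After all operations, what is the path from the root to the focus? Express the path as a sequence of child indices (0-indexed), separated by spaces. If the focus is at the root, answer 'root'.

Answer: 0

Derivation:
Step 1 (down 0): focus=E path=0 depth=1 children=['A'] left=[] right=['L'] parent=Z
Step 2 (up): focus=Z path=root depth=0 children=['E', 'L'] (at root)
Step 3 (down 1): focus=L path=1 depth=1 children=[] left=['E'] right=[] parent=Z
Step 4 (left): focus=E path=0 depth=1 children=['A'] left=[] right=['L'] parent=Z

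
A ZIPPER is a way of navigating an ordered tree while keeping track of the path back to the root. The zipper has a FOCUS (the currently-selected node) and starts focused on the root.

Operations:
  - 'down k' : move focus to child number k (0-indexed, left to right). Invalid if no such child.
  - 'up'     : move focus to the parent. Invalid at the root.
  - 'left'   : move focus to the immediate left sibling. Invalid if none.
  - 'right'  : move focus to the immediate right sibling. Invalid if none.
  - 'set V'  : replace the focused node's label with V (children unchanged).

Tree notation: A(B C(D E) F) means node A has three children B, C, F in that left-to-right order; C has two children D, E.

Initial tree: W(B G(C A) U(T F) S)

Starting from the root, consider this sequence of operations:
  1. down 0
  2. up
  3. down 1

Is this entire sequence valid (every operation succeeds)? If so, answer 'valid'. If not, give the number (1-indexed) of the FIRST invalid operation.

Answer: valid

Derivation:
Step 1 (down 0): focus=B path=0 depth=1 children=[] left=[] right=['G', 'U', 'S'] parent=W
Step 2 (up): focus=W path=root depth=0 children=['B', 'G', 'U', 'S'] (at root)
Step 3 (down 1): focus=G path=1 depth=1 children=['C', 'A'] left=['B'] right=['U', 'S'] parent=W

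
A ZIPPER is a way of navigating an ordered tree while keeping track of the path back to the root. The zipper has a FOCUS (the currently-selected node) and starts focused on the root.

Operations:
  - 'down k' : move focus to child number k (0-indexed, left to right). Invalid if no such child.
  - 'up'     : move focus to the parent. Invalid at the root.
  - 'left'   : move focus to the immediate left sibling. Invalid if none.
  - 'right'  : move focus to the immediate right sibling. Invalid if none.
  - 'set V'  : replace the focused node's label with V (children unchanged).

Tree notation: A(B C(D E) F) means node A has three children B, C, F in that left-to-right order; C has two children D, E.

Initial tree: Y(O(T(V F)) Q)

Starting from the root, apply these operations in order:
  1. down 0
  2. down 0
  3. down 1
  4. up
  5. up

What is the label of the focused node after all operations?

Answer: O

Derivation:
Step 1 (down 0): focus=O path=0 depth=1 children=['T'] left=[] right=['Q'] parent=Y
Step 2 (down 0): focus=T path=0/0 depth=2 children=['V', 'F'] left=[] right=[] parent=O
Step 3 (down 1): focus=F path=0/0/1 depth=3 children=[] left=['V'] right=[] parent=T
Step 4 (up): focus=T path=0/0 depth=2 children=['V', 'F'] left=[] right=[] parent=O
Step 5 (up): focus=O path=0 depth=1 children=['T'] left=[] right=['Q'] parent=Y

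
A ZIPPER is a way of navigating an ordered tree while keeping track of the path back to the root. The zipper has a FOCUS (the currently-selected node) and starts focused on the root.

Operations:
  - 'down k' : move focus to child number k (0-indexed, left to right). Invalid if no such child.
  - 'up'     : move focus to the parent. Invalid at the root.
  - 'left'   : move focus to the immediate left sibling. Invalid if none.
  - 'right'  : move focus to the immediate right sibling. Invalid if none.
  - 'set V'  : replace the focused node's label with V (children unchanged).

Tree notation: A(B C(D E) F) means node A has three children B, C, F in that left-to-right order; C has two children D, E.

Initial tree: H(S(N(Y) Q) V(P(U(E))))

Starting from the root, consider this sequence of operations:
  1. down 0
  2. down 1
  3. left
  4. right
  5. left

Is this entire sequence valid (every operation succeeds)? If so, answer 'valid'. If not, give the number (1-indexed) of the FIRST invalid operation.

Answer: valid

Derivation:
Step 1 (down 0): focus=S path=0 depth=1 children=['N', 'Q'] left=[] right=['V'] parent=H
Step 2 (down 1): focus=Q path=0/1 depth=2 children=[] left=['N'] right=[] parent=S
Step 3 (left): focus=N path=0/0 depth=2 children=['Y'] left=[] right=['Q'] parent=S
Step 4 (right): focus=Q path=0/1 depth=2 children=[] left=['N'] right=[] parent=S
Step 5 (left): focus=N path=0/0 depth=2 children=['Y'] left=[] right=['Q'] parent=S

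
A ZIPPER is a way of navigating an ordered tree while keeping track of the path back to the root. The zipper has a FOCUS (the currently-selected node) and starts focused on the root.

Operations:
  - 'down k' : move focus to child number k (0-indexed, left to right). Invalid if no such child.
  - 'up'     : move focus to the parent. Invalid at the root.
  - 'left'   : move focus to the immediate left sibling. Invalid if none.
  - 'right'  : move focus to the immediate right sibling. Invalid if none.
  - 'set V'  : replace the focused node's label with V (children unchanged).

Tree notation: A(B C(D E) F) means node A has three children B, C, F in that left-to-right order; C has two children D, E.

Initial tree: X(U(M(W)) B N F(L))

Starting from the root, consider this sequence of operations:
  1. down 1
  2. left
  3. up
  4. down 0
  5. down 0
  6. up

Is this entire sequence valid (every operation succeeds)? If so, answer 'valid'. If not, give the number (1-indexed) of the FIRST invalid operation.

Step 1 (down 1): focus=B path=1 depth=1 children=[] left=['U'] right=['N', 'F'] parent=X
Step 2 (left): focus=U path=0 depth=1 children=['M'] left=[] right=['B', 'N', 'F'] parent=X
Step 3 (up): focus=X path=root depth=0 children=['U', 'B', 'N', 'F'] (at root)
Step 4 (down 0): focus=U path=0 depth=1 children=['M'] left=[] right=['B', 'N', 'F'] parent=X
Step 5 (down 0): focus=M path=0/0 depth=2 children=['W'] left=[] right=[] parent=U
Step 6 (up): focus=U path=0 depth=1 children=['M'] left=[] right=['B', 'N', 'F'] parent=X

Answer: valid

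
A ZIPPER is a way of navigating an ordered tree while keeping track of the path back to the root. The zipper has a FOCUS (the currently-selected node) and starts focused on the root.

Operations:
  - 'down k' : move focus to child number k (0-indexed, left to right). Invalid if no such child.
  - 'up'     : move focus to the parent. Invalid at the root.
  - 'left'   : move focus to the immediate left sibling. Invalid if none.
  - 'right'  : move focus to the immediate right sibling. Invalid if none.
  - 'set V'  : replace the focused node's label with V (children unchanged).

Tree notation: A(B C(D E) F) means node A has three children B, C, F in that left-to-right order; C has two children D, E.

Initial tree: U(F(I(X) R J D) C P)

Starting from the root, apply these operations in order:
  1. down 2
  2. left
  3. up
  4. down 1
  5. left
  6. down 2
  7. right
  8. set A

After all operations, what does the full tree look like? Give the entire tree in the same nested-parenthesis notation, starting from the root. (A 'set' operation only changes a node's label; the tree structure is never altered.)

Step 1 (down 2): focus=P path=2 depth=1 children=[] left=['F', 'C'] right=[] parent=U
Step 2 (left): focus=C path=1 depth=1 children=[] left=['F'] right=['P'] parent=U
Step 3 (up): focus=U path=root depth=0 children=['F', 'C', 'P'] (at root)
Step 4 (down 1): focus=C path=1 depth=1 children=[] left=['F'] right=['P'] parent=U
Step 5 (left): focus=F path=0 depth=1 children=['I', 'R', 'J', 'D'] left=[] right=['C', 'P'] parent=U
Step 6 (down 2): focus=J path=0/2 depth=2 children=[] left=['I', 'R'] right=['D'] parent=F
Step 7 (right): focus=D path=0/3 depth=2 children=[] left=['I', 'R', 'J'] right=[] parent=F
Step 8 (set A): focus=A path=0/3 depth=2 children=[] left=['I', 'R', 'J'] right=[] parent=F

Answer: U(F(I(X) R J A) C P)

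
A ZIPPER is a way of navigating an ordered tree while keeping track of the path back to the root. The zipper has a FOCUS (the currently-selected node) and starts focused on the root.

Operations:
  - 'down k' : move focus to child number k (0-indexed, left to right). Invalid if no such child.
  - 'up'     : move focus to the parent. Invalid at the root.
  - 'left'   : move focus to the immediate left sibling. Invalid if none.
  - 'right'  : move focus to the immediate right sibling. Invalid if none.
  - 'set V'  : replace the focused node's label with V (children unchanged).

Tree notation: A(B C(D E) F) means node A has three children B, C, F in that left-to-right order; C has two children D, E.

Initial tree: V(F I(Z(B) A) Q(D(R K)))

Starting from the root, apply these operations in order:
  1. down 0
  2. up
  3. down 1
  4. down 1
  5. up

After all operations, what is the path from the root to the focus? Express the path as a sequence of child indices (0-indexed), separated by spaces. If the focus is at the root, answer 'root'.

Step 1 (down 0): focus=F path=0 depth=1 children=[] left=[] right=['I', 'Q'] parent=V
Step 2 (up): focus=V path=root depth=0 children=['F', 'I', 'Q'] (at root)
Step 3 (down 1): focus=I path=1 depth=1 children=['Z', 'A'] left=['F'] right=['Q'] parent=V
Step 4 (down 1): focus=A path=1/1 depth=2 children=[] left=['Z'] right=[] parent=I
Step 5 (up): focus=I path=1 depth=1 children=['Z', 'A'] left=['F'] right=['Q'] parent=V

Answer: 1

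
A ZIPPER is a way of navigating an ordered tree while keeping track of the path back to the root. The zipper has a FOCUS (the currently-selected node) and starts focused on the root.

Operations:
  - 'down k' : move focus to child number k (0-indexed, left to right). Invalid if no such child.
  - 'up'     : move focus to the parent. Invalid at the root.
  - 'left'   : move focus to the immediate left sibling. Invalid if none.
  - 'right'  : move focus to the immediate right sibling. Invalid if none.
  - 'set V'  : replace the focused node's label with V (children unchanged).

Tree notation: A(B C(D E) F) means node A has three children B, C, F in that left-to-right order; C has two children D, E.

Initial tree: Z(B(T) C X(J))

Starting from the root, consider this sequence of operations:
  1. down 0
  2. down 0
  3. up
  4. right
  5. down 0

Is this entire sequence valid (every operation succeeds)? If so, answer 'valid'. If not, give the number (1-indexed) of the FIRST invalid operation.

Step 1 (down 0): focus=B path=0 depth=1 children=['T'] left=[] right=['C', 'X'] parent=Z
Step 2 (down 0): focus=T path=0/0 depth=2 children=[] left=[] right=[] parent=B
Step 3 (up): focus=B path=0 depth=1 children=['T'] left=[] right=['C', 'X'] parent=Z
Step 4 (right): focus=C path=1 depth=1 children=[] left=['B'] right=['X'] parent=Z
Step 5 (down 0): INVALID

Answer: 5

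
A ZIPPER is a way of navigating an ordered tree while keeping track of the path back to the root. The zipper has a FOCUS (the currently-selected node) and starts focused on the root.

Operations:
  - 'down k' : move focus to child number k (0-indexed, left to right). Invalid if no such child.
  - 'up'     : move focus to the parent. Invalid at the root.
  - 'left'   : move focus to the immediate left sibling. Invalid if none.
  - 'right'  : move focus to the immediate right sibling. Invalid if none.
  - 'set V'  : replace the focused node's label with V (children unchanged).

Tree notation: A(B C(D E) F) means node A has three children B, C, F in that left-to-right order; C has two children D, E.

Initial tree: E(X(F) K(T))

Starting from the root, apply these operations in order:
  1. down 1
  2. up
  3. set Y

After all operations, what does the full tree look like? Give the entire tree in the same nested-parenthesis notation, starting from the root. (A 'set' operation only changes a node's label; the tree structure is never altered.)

Step 1 (down 1): focus=K path=1 depth=1 children=['T'] left=['X'] right=[] parent=E
Step 2 (up): focus=E path=root depth=0 children=['X', 'K'] (at root)
Step 3 (set Y): focus=Y path=root depth=0 children=['X', 'K'] (at root)

Answer: Y(X(F) K(T))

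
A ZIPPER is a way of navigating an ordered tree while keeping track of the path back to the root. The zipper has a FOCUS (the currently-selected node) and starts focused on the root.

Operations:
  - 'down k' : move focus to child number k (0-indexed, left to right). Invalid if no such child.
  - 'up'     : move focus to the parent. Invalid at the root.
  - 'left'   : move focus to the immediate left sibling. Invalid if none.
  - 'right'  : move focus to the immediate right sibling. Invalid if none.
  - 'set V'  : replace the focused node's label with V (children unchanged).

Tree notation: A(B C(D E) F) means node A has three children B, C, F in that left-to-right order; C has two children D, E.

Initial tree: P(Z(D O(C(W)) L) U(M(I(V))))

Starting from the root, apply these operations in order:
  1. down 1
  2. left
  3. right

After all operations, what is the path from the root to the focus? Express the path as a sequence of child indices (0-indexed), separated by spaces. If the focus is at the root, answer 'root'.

Step 1 (down 1): focus=U path=1 depth=1 children=['M'] left=['Z'] right=[] parent=P
Step 2 (left): focus=Z path=0 depth=1 children=['D', 'O', 'L'] left=[] right=['U'] parent=P
Step 3 (right): focus=U path=1 depth=1 children=['M'] left=['Z'] right=[] parent=P

Answer: 1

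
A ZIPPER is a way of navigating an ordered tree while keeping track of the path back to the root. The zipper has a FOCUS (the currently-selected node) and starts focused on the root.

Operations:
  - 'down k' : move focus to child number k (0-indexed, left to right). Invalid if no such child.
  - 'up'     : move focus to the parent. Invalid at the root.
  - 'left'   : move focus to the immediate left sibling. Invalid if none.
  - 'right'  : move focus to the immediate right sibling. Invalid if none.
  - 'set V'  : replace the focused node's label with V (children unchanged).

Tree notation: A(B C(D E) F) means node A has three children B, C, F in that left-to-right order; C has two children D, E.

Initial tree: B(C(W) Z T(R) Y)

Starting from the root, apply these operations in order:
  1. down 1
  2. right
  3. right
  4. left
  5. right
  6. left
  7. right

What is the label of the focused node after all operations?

Step 1 (down 1): focus=Z path=1 depth=1 children=[] left=['C'] right=['T', 'Y'] parent=B
Step 2 (right): focus=T path=2 depth=1 children=['R'] left=['C', 'Z'] right=['Y'] parent=B
Step 3 (right): focus=Y path=3 depth=1 children=[] left=['C', 'Z', 'T'] right=[] parent=B
Step 4 (left): focus=T path=2 depth=1 children=['R'] left=['C', 'Z'] right=['Y'] parent=B
Step 5 (right): focus=Y path=3 depth=1 children=[] left=['C', 'Z', 'T'] right=[] parent=B
Step 6 (left): focus=T path=2 depth=1 children=['R'] left=['C', 'Z'] right=['Y'] parent=B
Step 7 (right): focus=Y path=3 depth=1 children=[] left=['C', 'Z', 'T'] right=[] parent=B

Answer: Y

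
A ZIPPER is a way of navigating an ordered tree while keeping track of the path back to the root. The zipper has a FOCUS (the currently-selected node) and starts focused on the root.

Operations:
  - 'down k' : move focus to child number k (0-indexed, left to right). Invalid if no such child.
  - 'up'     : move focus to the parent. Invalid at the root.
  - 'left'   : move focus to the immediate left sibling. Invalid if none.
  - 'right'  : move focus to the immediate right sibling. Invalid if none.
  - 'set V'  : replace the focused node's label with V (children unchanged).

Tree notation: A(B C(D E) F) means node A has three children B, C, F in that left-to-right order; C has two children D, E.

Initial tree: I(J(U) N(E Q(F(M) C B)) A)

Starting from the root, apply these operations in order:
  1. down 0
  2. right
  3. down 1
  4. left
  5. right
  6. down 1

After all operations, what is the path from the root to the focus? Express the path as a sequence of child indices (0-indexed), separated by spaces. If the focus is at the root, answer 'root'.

Answer: 1 1 1

Derivation:
Step 1 (down 0): focus=J path=0 depth=1 children=['U'] left=[] right=['N', 'A'] parent=I
Step 2 (right): focus=N path=1 depth=1 children=['E', 'Q'] left=['J'] right=['A'] parent=I
Step 3 (down 1): focus=Q path=1/1 depth=2 children=['F', 'C', 'B'] left=['E'] right=[] parent=N
Step 4 (left): focus=E path=1/0 depth=2 children=[] left=[] right=['Q'] parent=N
Step 5 (right): focus=Q path=1/1 depth=2 children=['F', 'C', 'B'] left=['E'] right=[] parent=N
Step 6 (down 1): focus=C path=1/1/1 depth=3 children=[] left=['F'] right=['B'] parent=Q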